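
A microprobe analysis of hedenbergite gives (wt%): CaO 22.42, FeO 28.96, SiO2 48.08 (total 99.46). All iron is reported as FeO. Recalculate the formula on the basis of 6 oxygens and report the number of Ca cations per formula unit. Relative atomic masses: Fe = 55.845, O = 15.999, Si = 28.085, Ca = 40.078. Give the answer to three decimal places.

0.998 Ca apfu

CaO: 22.42/56.077 = 0.39981 mol → 0.39981 mol Ca, 0.39981 mol O.
FeO: 28.96/71.844 = 0.40310 mol → 0.40310 mol Fe, 0.40310 mol O.
SiO2: 48.08/60.083 = 0.80023 mol → 0.80023 mol Si, 1.60046 mol O.
Total oxygen = 2.40337 mol. Normalization factor = 6/2.40337 = 2.49649.
Ca per 6 O = 0.39981 × 2.49649 = 0.998.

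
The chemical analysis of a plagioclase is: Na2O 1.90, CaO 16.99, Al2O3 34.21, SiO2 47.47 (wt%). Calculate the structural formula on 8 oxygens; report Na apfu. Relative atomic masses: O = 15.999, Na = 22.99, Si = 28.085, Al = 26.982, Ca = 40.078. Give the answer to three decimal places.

Na2O: 1.90/61.979 = 0.03066 mol → 0.06132 mol Na, 0.03066 mol O.
CaO: 16.99/56.077 = 0.30298 mol → 0.30298 mol Ca, 0.30298 mol O.
Al2O3: 34.21/101.961 = 0.33552 mol → 0.67104 mol Al, 1.00656 mol O.
SiO2: 47.47/60.083 = 0.79007 mol → 0.79007 mol Si, 1.58014 mol O.
Total oxygen = 2.92034 mol. Normalization factor = 8/2.92034 = 2.73941.
Na per 8 O = 0.06132 × 2.73941 = 0.168.

0.168 Na apfu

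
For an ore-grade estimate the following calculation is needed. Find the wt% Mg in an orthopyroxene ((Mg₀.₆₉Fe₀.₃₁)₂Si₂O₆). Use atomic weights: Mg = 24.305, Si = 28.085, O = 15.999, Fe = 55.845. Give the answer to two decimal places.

M((Mg₀.₆₉Fe₀.₃₁)₂Si₂O₆) = 220.329 g/mol.
Mg contributes 1.38 × 24.305 = 33.541 g per mole.
33.541/220.329 = 0.1522 → 15.22%.

15.22 mass %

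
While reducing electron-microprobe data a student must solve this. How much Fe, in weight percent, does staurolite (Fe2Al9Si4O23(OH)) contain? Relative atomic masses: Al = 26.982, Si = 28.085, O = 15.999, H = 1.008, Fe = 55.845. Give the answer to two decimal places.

13.11 weight percent

Formula mass = 2*55.845 + 9*26.982 + 4*28.085 + 24*15.999 + 1*1.008 = 851.852 g/mol, of which 111.690 g is Fe.
So Fe makes up 111.690/851.852 = 0.1311 of the mass, i.e. 13.11%.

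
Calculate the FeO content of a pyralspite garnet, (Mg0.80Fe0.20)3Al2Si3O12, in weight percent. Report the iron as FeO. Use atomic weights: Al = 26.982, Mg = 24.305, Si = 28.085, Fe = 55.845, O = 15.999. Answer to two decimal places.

10.21 wt%

M((Mg0.80Fe0.20)3Al2Si3O12) = 422.046 g/mol; M(FeO) = 71.844 g/mol.
Moles FeO per formula unit = 0.60 Fe ÷ 1 = 0.6000.
FeO fraction = (0.6000 × 71.844) / 422.046 = 43.106/422.046 = 0.1021.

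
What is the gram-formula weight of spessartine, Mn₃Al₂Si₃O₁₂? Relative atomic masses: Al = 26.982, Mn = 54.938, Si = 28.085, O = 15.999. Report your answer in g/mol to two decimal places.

Mn: 3 × 54.938 = 164.8140
Al: 2 × 26.982 = 53.9640
Si: 3 × 28.085 = 84.2550
O: 12 × 15.999 = 191.9880
Summing the contributions gives the formula mass.

495.02 g/mol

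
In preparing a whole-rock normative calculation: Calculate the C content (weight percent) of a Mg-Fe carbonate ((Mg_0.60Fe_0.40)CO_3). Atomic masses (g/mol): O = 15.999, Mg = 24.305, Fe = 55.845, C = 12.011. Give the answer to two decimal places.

12.39 weight percent

Formula mass = 0.60*24.305 + 0.40*55.845 + 1*12.011 + 3*15.999 = 96.929 g/mol, of which 12.011 g is C.
So C makes up 12.011/96.929 = 0.1239 of the mass, i.e. 12.39%.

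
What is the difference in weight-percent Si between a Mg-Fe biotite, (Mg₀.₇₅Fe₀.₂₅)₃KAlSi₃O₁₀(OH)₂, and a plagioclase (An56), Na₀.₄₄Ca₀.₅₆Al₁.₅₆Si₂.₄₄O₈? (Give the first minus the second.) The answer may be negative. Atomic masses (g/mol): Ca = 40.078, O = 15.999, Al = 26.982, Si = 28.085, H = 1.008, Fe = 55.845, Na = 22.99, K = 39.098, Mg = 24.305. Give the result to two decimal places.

First mineral: 84.255 g Si in 440.909 g formula = 19.11 wt% Si.
Second mineral: 68.527 g Si in 271.171 g formula = 25.27 wt% Si.
19.11% − 25.27% gives a difference of -6.16 percentage points.

-6.16 percentage points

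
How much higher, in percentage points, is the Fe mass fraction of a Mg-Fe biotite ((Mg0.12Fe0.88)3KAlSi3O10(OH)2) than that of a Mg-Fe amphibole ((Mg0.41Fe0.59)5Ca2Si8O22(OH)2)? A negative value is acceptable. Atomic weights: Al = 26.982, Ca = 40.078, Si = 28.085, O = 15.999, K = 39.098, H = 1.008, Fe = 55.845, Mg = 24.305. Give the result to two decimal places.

Fe in (Mg0.12Fe0.88)3KAlSi3O10(OH)2: molar mass 500.520 g/mol; 2.64×55.845 = 147.431 g → 29.46 wt%.
Fe in (Mg0.41Fe0.59)5Ca2Si8O22(OH)2: molar mass 905.396 g/mol; 2.95×55.845 = 164.743 g → 18.20 wt%.
Difference = 29.46 − 18.20 = 11.26 percentage points.

11.26 percentage points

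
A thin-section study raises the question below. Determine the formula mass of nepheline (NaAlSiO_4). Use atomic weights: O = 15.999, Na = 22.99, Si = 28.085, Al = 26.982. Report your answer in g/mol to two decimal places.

142.05 g/mol

M = 1·22.99 + 1·26.982 + 1·28.085 + 4·15.999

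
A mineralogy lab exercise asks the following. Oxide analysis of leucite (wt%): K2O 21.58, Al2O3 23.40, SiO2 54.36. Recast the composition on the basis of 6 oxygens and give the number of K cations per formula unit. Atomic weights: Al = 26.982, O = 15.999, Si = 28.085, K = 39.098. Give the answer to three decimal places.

K2O: 21.58/94.195 = 0.22910 mol → 0.45820 mol K, 0.22910 mol O.
Al2O3: 23.40/101.961 = 0.22950 mol → 0.45900 mol Al, 0.68850 mol O.
SiO2: 54.36/60.083 = 0.90475 mol → 0.90475 mol Si, 1.80950 mol O.
Total oxygen = 2.72710 mol. Normalization factor = 6/2.72710 = 2.20014.
K per 6 O = 0.45820 × 2.20014 = 1.008.

1.008 K apfu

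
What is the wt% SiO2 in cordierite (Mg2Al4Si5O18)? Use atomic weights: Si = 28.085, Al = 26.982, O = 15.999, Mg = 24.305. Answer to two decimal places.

Molar mass of Mg2Al4Si5O18 = 2·24.305 + 4·26.982 + 5·28.085 + 18·15.999 = 584.945 g/mol.
Each formula unit contains 5 Si, equivalent to 5/1 = 5.0000 mol SiO2.
M(SiO2) = 1×28.085 + 2×15.999 = 60.083 g/mol.
Mass of SiO2 per formula unit = 5.0000 × 60.083 = 300.415 g.
SiO2 wt% = 300.415 / 584.945 × 100 = 51.36%.

51.36 wt%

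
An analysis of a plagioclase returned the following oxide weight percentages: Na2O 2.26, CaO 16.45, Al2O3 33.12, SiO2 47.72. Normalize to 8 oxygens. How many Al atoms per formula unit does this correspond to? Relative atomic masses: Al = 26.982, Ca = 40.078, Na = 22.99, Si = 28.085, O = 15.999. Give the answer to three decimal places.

2.26 wt% Na2O ÷ 61.979 g/mol = 0.03646 mol, giving 0.07292 Na and 0.03646 O.
16.45 wt% CaO ÷ 56.077 g/mol = 0.29335 mol, giving 0.29335 Ca and 0.29335 O.
33.12 wt% Al2O3 ÷ 101.961 g/mol = 0.32483 mol, giving 0.64966 Al and 0.97449 O.
47.72 wt% SiO2 ÷ 60.083 g/mol = 0.79423 mol, giving 0.79423 Si and 1.58846 O.
Oxygen sums to 2.89276; scaling by 8/2.89276 = 2.76552 puts the formula on 8 O.
Al: 0.64966 × 2.76552 = 1.797 atoms per formula unit.

1.797 Al apfu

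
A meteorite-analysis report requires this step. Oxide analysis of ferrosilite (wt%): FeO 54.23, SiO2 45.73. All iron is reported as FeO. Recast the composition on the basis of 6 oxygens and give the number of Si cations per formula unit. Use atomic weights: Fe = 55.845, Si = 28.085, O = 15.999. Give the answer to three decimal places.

54.23 wt% FeO ÷ 71.844 g/mol = 0.75483 mol, giving 0.75483 Fe and 0.75483 O.
45.73 wt% SiO2 ÷ 60.083 g/mol = 0.76111 mol, giving 0.76111 Si and 1.52222 O.
Oxygen sums to 2.27705; scaling by 6/2.27705 = 2.63499 puts the formula on 6 O.
Si: 0.76111 × 2.63499 = 2.006 atoms per formula unit.

2.006 Si apfu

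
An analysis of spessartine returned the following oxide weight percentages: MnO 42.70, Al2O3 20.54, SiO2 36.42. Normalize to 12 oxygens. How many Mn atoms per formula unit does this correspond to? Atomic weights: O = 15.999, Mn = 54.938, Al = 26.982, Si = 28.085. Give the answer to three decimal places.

42.70 wt% MnO ÷ 70.937 g/mol = 0.60194 mol, giving 0.60194 Mn and 0.60194 O.
20.54 wt% Al2O3 ÷ 101.961 g/mol = 0.20145 mol, giving 0.40290 Al and 0.60435 O.
36.42 wt% SiO2 ÷ 60.083 g/mol = 0.60616 mol, giving 0.60616 Si and 1.21232 O.
Oxygen sums to 2.41861; scaling by 12/2.41861 = 4.96153 puts the formula on 12 O.
Mn: 0.60194 × 4.96153 = 2.987 atoms per formula unit.

2.987 Mn apfu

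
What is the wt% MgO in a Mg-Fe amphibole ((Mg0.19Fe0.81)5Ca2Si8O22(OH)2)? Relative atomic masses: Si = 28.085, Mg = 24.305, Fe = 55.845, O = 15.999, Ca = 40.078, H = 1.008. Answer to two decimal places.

4.07 wt%

Formula mass = 940.090 g/mol.
0.95 Mg → 0.9500 mol MgO per formula unit; M(MgO) = 40.304, so MgO mass = 38.289 g.
38.289/940.090 × 100 = 4.07 wt%.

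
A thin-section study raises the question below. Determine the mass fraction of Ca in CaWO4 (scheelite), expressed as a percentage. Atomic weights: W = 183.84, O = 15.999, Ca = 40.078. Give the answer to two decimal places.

Formula mass = 1·40.078 + 1·183.84 + 4·15.999 = 287.914 g/mol, of which 40.078 g is Ca.
So Ca makes up 40.078/287.914 = 0.1392 of the mass, i.e. 13.92%.

13.92 weight percent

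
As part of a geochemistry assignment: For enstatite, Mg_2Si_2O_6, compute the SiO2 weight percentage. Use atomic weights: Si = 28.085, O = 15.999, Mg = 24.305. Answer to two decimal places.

Molar mass of Mg_2Si_2O_6 = 2*24.305 + 2*28.085 + 6*15.999 = 200.774 g/mol.
Each formula unit contains 2 Si, equivalent to 2/1 = 2.0000 mol SiO2.
M(SiO2) = 1×28.085 + 2×15.999 = 60.083 g/mol.
Mass of SiO2 per formula unit = 2.0000 × 60.083 = 120.166 g.
SiO2 wt% = 120.166 / 200.774 × 100 = 59.85%.

59.85 wt%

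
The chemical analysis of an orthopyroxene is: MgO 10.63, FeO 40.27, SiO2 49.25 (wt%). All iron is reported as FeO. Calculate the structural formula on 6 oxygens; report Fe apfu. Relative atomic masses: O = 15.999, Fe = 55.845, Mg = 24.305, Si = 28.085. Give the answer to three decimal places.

MgO: 10.63/40.304 = 0.26375 mol → 0.26375 mol Mg, 0.26375 mol O.
FeO: 40.27/71.844 = 0.56052 mol → 0.56052 mol Fe, 0.56052 mol O.
SiO2: 49.25/60.083 = 0.81970 mol → 0.81970 mol Si, 1.63940 mol O.
Total oxygen = 2.46367 mol. Normalization factor = 6/2.46367 = 2.43539.
Fe per 6 O = 0.56052 × 2.43539 = 1.365.

1.365 Fe apfu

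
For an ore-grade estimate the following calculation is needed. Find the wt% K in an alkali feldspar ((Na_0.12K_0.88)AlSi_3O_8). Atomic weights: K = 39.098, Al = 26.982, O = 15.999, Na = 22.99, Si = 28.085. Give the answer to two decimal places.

Formula mass = 0.12×22.99 + 0.88×39.098 + 1×26.982 + 3×28.085 + 8×15.999 = 276.394 g/mol, of which 34.406 g is K.
So K makes up 34.406/276.394 = 0.1245 of the mass, i.e. 12.45%.

12.45 mass %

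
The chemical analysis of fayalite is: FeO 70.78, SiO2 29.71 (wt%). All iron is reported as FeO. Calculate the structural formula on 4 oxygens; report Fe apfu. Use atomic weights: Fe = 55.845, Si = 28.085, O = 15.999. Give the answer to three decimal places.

FeO (M=71.844): mol = 0.98519; Fe = 0.98519, O = 0.98519.
SiO2 (M=60.083): mol = 0.49448; Si = 0.49448, O = 0.98896.
ΣO = 1.97415; factor = 4/ΣO = 2.02619.
Fe apfu = 0.98519 × 2.02619 = 1.996.

1.996 Fe apfu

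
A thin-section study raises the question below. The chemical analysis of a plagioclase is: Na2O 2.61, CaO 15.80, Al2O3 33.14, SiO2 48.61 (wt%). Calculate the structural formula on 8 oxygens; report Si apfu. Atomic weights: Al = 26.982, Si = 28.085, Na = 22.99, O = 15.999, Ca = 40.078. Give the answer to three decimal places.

2.219 Si apfu

2.61 wt% Na2O ÷ 61.979 g/mol = 0.04211 mol, giving 0.08422 Na and 0.04211 O.
15.80 wt% CaO ÷ 56.077 g/mol = 0.28176 mol, giving 0.28176 Ca and 0.28176 O.
33.14 wt% Al2O3 ÷ 101.961 g/mol = 0.32503 mol, giving 0.65006 Al and 0.97509 O.
48.61 wt% SiO2 ÷ 60.083 g/mol = 0.80905 mol, giving 0.80905 Si and 1.61810 O.
Oxygen sums to 2.91706; scaling by 8/2.91706 = 2.74249 puts the formula on 8 O.
Si: 0.80905 × 2.74249 = 2.219 atoms per formula unit.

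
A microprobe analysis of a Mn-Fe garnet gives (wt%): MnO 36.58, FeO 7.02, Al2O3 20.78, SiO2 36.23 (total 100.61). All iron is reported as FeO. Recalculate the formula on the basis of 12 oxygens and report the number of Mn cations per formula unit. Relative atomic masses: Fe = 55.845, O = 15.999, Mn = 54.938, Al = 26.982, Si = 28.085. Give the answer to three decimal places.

2.546 Mn apfu

36.58 wt% MnO ÷ 70.937 g/mol = 0.51567 mol, giving 0.51567 Mn and 0.51567 O.
7.02 wt% FeO ÷ 71.844 g/mol = 0.09771 mol, giving 0.09771 Fe and 0.09771 O.
20.78 wt% Al2O3 ÷ 101.961 g/mol = 0.20380 mol, giving 0.40760 Al and 0.61140 O.
36.23 wt% SiO2 ÷ 60.083 g/mol = 0.60300 mol, giving 0.60300 Si and 1.20600 O.
Oxygen sums to 2.43078; scaling by 12/2.43078 = 4.93669 puts the formula on 12 O.
Mn: 0.51567 × 4.93669 = 2.546 atoms per formula unit.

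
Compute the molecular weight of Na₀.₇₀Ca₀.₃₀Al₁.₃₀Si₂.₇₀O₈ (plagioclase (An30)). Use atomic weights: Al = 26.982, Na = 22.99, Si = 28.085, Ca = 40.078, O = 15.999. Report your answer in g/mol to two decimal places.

267.01 g/mol

M = 0.70×22.99 + 0.30×40.078 + 1.30×26.982 + 2.70×28.085 + 8×15.999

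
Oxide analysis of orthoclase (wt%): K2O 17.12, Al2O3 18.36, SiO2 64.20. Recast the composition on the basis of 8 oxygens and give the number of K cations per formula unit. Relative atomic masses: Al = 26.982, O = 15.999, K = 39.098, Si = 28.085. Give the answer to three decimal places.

17.12 wt% K2O ÷ 94.195 g/mol = 0.18175 mol, giving 0.36350 K and 0.18175 O.
18.36 wt% Al2O3 ÷ 101.961 g/mol = 0.18007 mol, giving 0.36014 Al and 0.54021 O.
64.20 wt% SiO2 ÷ 60.083 g/mol = 1.06852 mol, giving 1.06852 Si and 2.13704 O.
Oxygen sums to 2.85900; scaling by 8/2.85900 = 2.79818 puts the formula on 8 O.
K: 0.36350 × 2.79818 = 1.017 atoms per formula unit.

1.017 K apfu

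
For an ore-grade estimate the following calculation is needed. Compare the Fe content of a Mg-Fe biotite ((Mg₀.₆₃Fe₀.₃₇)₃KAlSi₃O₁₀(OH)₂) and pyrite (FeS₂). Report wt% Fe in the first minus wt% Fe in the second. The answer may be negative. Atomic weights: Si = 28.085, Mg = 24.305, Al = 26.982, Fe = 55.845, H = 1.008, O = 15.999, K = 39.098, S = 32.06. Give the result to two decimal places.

-32.84 percentage points

Fe in (Mg₀.₆₃Fe₀.₃₇)₃KAlSi₃O₁₀(OH)₂: molar mass 452.263 g/mol; 1.11×55.845 = 61.988 g → 13.71 wt%.
Fe in FeS₂: molar mass 119.965 g/mol; 1×55.845 = 55.845 g → 46.55 wt%.
Difference = 13.71 − 46.55 = -32.84 percentage points.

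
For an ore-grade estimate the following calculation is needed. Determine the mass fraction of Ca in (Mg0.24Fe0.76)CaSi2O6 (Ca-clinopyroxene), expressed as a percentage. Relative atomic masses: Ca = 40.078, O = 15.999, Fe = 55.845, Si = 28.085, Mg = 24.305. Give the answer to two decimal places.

16.66 weight percent

Formula mass = 0.24·24.305 + 0.76·55.845 + 1·40.078 + 2·28.085 + 6·15.999 = 240.517 g/mol, of which 40.078 g is Ca.
So Ca makes up 40.078/240.517 = 0.1666 of the mass, i.e. 16.66%.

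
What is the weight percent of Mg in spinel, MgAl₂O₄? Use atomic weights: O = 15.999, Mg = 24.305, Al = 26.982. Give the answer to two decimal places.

Molar mass of MgAl₂O₄: 1·24.305 + 2·26.982 + 4·15.999 = 142.265 g/mol.
Mass of Mg per formula unit: 1 × 24.305 = 24.305 g.
Weight fraction Mg = 24.305 / 142.265 = 0.1708.

17.08 mass %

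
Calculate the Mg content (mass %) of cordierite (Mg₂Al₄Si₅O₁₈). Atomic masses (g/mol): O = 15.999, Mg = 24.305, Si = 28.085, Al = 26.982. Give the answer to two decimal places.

Molar mass of Mg₂Al₄Si₅O₁₈: 2*24.305 + 4*26.982 + 5*28.085 + 18*15.999 = 584.945 g/mol.
Mass of Mg per formula unit: 2 × 24.305 = 48.610 g.
Weight fraction Mg = 48.610 / 584.945 = 0.0831.

8.31 mass %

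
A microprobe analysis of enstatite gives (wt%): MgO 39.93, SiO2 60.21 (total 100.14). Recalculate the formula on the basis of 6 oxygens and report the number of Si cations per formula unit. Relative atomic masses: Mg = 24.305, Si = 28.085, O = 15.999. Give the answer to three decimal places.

2.008 Si apfu

39.93 wt% MgO ÷ 40.304 g/mol = 0.99072 mol, giving 0.99072 Mg and 0.99072 O.
60.21 wt% SiO2 ÷ 60.083 g/mol = 1.00211 mol, giving 1.00211 Si and 2.00422 O.
Oxygen sums to 2.99494; scaling by 6/2.99494 = 2.00338 puts the formula on 6 O.
Si: 1.00211 × 2.00338 = 2.008 atoms per formula unit.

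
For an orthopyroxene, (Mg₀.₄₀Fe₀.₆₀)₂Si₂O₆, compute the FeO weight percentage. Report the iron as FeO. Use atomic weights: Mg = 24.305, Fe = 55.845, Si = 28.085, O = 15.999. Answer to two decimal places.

Molar mass of (Mg₀.₄₀Fe₀.₆₀)₂Si₂O₆ = 0.80·24.305 + 1.20·55.845 + 2·28.085 + 6·15.999 = 238.622 g/mol.
Each formula unit contains 1.20 Fe, equivalent to 1.20/1 = 1.2000 mol FeO.
M(FeO) = 1×55.845 + 1×15.999 = 71.844 g/mol.
Mass of FeO per formula unit = 1.2000 × 71.844 = 86.213 g.
FeO wt% = 86.213 / 238.622 × 100 = 36.13%.

36.13 wt%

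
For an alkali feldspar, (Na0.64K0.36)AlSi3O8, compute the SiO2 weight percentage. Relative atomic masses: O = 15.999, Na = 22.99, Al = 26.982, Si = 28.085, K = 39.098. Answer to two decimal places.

Molar mass of (Na0.64K0.36)AlSi3O8 = 0.64×22.99 + 0.36×39.098 + 1×26.982 + 3×28.085 + 8×15.999 = 268.018 g/mol.
Each formula unit contains 3 Si, equivalent to 3/1 = 3.0000 mol SiO2.
M(SiO2) = 1×28.085 + 2×15.999 = 60.083 g/mol.
Mass of SiO2 per formula unit = 3.0000 × 60.083 = 180.249 g.
SiO2 wt% = 180.249 / 268.018 × 100 = 67.25%.

67.25 wt%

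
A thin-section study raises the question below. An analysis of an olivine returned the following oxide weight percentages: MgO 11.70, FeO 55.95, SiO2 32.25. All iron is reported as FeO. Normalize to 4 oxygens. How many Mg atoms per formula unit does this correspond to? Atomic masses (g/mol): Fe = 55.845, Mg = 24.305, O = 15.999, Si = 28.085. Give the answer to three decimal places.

MgO: 11.70/40.304 = 0.29029 mol → 0.29029 mol Mg, 0.29029 mol O.
FeO: 55.95/71.844 = 0.77877 mol → 0.77877 mol Fe, 0.77877 mol O.
SiO2: 32.25/60.083 = 0.53676 mol → 0.53676 mol Si, 1.07352 mol O.
Total oxygen = 2.14258 mol. Normalization factor = 4/2.14258 = 1.86691.
Mg per 4 O = 0.29029 × 1.86691 = 0.542.

0.542 Mg apfu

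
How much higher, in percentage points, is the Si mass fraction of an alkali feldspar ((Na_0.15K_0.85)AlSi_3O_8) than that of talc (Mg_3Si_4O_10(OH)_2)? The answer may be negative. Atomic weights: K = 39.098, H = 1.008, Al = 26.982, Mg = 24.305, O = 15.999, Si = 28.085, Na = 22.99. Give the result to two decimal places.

M((Na_0.15K_0.85)AlSi_3O_8) = 275.911 g/mol, so wt% Si = 84.255/275.911 × 100 = 30.54%.
M(Mg_3Si_4O_10(OH)_2) = 379.259 g/mol, so wt% Si = 112.340/379.259 × 100 = 29.62%.
30.54 − 29.62 = 0.92 pp.

0.92 percentage points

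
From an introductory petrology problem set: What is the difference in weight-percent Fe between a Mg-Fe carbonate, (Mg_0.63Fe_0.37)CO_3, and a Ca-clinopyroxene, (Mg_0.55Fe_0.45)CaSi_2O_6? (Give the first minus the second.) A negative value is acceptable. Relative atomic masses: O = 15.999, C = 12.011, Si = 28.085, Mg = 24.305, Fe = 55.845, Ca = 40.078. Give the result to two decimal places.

M((Mg_0.63Fe_0.37)CO_3) = 95.983 g/mol, so wt% Fe = 20.663/95.983 × 100 = 21.53%.
M((Mg_0.55Fe_0.45)CaSi_2O_6) = 230.740 g/mol, so wt% Fe = 25.130/230.740 × 100 = 10.89%.
21.53 − 10.89 = 10.64 pp.

10.64 percentage points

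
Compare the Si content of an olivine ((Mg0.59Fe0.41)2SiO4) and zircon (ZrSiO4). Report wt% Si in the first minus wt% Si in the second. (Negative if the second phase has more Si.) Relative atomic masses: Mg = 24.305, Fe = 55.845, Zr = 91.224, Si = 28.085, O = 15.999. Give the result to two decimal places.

1.54 percentage points

Si in (Mg0.59Fe0.41)2SiO4: molar mass 166.554 g/mol; 1×28.085 = 28.085 g → 16.86 wt%.
Si in ZrSiO4: molar mass 183.305 g/mol; 1×28.085 = 28.085 g → 15.32 wt%.
Difference = 16.86 − 15.32 = 1.54 percentage points.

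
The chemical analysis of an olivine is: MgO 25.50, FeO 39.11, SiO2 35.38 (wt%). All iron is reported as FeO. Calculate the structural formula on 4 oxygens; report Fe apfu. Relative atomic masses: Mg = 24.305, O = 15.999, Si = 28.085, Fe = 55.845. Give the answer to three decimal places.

MgO: 25.50/40.304 = 0.63269 mol → 0.63269 mol Mg, 0.63269 mol O.
FeO: 39.11/71.844 = 0.54437 mol → 0.54437 mol Fe, 0.54437 mol O.
SiO2: 35.38/60.083 = 0.58885 mol → 0.58885 mol Si, 1.17770 mol O.
Total oxygen = 2.35476 mol. Normalization factor = 4/2.35476 = 1.69869.
Fe per 4 O = 0.54437 × 1.69869 = 0.925.

0.925 Fe apfu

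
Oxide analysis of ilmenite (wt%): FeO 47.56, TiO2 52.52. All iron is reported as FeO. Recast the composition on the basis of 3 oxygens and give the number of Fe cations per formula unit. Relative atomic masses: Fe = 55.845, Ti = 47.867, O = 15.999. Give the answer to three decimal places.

1.004 Fe apfu

FeO (M=71.844): mol = 0.66199; Fe = 0.66199, O = 0.66199.
TiO2 (M=79.865): mol = 0.65761; Ti = 0.65761, O = 1.31522.
ΣO = 1.97721; factor = 3/ΣO = 1.51729.
Fe apfu = 0.66199 × 1.51729 = 1.004.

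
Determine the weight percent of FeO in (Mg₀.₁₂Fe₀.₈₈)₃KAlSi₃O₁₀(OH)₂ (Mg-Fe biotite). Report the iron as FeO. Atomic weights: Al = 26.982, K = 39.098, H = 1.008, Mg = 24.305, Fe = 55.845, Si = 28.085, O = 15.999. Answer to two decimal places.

Formula mass = 500.520 g/mol.
2.64 Fe → 2.6400 mol FeO per formula unit; M(FeO) = 71.844, so FeO mass = 189.668 g.
189.668/500.520 × 100 = 37.89 wt%.

37.89 wt%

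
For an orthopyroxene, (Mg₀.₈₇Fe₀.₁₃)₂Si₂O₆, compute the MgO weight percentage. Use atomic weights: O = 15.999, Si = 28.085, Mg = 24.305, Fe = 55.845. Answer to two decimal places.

M((Mg₀.₈₇Fe₀.₁₃)₂Si₂O₆) = 208.974 g/mol; M(MgO) = 40.304 g/mol.
Moles MgO per formula unit = 1.74 Mg ÷ 1 = 1.7400.
MgO fraction = (1.7400 × 40.304) / 208.974 = 70.129/208.974 = 0.3356.

33.56 wt%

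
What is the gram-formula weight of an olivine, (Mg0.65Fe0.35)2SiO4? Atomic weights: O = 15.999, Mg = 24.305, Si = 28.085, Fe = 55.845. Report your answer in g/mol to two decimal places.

162.77 g/mol

M = 1.30·24.305 + 0.70·55.845 + 1·28.085 + 4·15.999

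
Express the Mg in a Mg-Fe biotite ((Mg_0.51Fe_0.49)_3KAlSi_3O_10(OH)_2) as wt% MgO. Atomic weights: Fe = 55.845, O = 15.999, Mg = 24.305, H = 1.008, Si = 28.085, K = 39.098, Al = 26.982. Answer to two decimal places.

Formula mass = 463.618 g/mol.
1.53 Mg → 1.5300 mol MgO per formula unit; M(MgO) = 40.304, so MgO mass = 61.665 g.
61.665/463.618 × 100 = 13.30 wt%.

13.30 wt%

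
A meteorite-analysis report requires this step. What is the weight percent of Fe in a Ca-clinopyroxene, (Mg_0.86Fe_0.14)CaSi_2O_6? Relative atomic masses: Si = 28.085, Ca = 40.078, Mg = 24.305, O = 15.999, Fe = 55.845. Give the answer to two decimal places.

3.54 mass %

Formula mass = 0.86×24.305 + 0.14×55.845 + 1×40.078 + 2×28.085 + 6×15.999 = 220.963 g/mol, of which 7.818 g is Fe.
So Fe makes up 7.818/220.963 = 0.0354 of the mass, i.e. 3.54%.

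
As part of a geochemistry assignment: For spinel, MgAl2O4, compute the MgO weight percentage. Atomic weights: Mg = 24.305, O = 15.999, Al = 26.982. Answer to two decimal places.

Molar mass of MgAl2O4 = 1*24.305 + 2*26.982 + 4*15.999 = 142.265 g/mol.
Each formula unit contains 1 Mg, equivalent to 1/1 = 1.0000 mol MgO.
M(MgO) = 1×24.305 + 1×15.999 = 40.304 g/mol.
Mass of MgO per formula unit = 1.0000 × 40.304 = 40.304 g.
MgO wt% = 40.304 / 142.265 × 100 = 28.33%.

28.33 wt%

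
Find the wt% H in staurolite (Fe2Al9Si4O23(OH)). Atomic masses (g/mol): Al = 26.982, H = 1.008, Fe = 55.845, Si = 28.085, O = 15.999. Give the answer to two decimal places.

0.12 mass %

Formula mass = 2·55.845 + 9·26.982 + 4·28.085 + 24·15.999 + 1·1.008 = 851.852 g/mol, of which 1.008 g is H.
So H makes up 1.008/851.852 = 0.0012 of the mass, i.e. 0.12%.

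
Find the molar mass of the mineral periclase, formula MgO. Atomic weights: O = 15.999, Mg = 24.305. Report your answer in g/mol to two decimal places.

40.30 g/mol

Mg: 1 × 24.305 = 24.3050
O: 1 × 15.999 = 15.9990
Summing the contributions gives the formula mass.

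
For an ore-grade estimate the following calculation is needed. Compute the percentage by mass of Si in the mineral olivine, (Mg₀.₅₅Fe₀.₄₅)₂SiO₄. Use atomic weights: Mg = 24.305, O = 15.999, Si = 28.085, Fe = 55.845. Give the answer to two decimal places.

M((Mg₀.₅₅Fe₀.₄₅)₂SiO₄) = 169.077 g/mol.
Si contributes 1 × 28.085 = 28.085 g per mole.
28.085/169.077 = 0.1661 → 16.61%.

16.61 wt%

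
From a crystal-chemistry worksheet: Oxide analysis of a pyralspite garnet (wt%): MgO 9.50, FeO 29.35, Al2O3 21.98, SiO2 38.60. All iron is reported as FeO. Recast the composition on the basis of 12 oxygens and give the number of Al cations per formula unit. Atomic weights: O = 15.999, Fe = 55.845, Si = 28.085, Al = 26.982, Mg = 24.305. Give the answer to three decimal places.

2.009 Al apfu

MgO (M=40.304): mol = 0.23571; Mg = 0.23571, O = 0.23571.
FeO (M=71.844): mol = 0.40852; Fe = 0.40852, O = 0.40852.
Al2O3 (M=101.961): mol = 0.21557; Al = 0.43114, O = 0.64671.
SiO2 (M=60.083): mol = 0.64244; Si = 0.64244, O = 1.28488.
ΣO = 2.57582; factor = 12/ΣO = 4.65871.
Al apfu = 0.43114 × 4.65871 = 2.009.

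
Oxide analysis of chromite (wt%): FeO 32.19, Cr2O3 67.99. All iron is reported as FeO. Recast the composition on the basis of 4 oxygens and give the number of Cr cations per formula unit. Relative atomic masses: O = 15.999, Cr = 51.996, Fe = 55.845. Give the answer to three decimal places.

FeO (M=71.844): mol = 0.44805; Fe = 0.44805, O = 0.44805.
Cr2O3 (M=151.989): mol = 0.44734; Cr = 0.89468, O = 1.34202.
ΣO = 1.79007; factor = 4/ΣO = 2.23455.
Cr apfu = 0.89468 × 2.23455 = 1.999.

1.999 Cr apfu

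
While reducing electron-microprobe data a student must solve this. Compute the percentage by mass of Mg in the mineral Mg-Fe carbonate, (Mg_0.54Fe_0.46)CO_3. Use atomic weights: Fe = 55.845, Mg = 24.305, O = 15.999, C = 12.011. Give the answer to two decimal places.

Formula mass = 0.54·24.305 + 0.46·55.845 + 1·12.011 + 3·15.999 = 98.821 g/mol, of which 13.125 g is Mg.
So Mg makes up 13.125/98.821 = 0.1328 of the mass, i.e. 13.28%.

13.28 wt%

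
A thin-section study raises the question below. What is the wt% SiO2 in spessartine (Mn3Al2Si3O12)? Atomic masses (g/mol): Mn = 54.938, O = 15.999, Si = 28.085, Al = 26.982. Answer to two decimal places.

Molar mass of Mn3Al2Si3O12 = 3*54.938 + 2*26.982 + 3*28.085 + 12*15.999 = 495.021 g/mol.
Each formula unit contains 3 Si, equivalent to 3/1 = 3.0000 mol SiO2.
M(SiO2) = 1×28.085 + 2×15.999 = 60.083 g/mol.
Mass of SiO2 per formula unit = 3.0000 × 60.083 = 180.249 g.
SiO2 wt% = 180.249 / 495.021 × 100 = 36.41%.

36.41 wt%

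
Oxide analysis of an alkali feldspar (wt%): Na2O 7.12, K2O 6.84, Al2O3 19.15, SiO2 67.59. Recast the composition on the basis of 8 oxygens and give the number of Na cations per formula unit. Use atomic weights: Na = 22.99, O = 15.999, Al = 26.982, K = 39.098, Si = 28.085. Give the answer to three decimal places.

0.613 Na apfu

Na2O: 7.12/61.979 = 0.11488 mol → 0.22976 mol Na, 0.11488 mol O.
K2O: 6.84/94.195 = 0.07262 mol → 0.14524 mol K, 0.07262 mol O.
Al2O3: 19.15/101.961 = 0.18782 mol → 0.37564 mol Al, 0.56346 mol O.
SiO2: 67.59/60.083 = 1.12494 mol → 1.12494 mol Si, 2.24988 mol O.
Total oxygen = 3.00084 mol. Normalization factor = 8/3.00084 = 2.66592.
Na per 8 O = 0.22976 × 2.66592 = 0.613.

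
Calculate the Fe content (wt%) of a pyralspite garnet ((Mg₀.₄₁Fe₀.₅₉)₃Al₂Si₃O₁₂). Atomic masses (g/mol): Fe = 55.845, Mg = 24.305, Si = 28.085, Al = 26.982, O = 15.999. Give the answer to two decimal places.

21.54 wt%

Formula mass = 1.23*24.305 + 1.77*55.845 + 2*26.982 + 3*28.085 + 12*15.999 = 458.948 g/mol, of which 98.846 g is Fe.
So Fe makes up 98.846/458.948 = 0.2154 of the mass, i.e. 21.54%.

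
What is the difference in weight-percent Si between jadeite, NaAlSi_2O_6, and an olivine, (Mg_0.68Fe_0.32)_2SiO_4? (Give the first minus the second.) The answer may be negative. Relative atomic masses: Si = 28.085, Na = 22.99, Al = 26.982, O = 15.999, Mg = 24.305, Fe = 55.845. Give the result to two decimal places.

10.33 percentage points

First mineral: 56.170 g Si in 202.136 g formula = 27.79 wt% Si.
Second mineral: 28.085 g Si in 160.877 g formula = 17.46 wt% Si.
27.79% − 17.46% gives a difference of 10.33 percentage points.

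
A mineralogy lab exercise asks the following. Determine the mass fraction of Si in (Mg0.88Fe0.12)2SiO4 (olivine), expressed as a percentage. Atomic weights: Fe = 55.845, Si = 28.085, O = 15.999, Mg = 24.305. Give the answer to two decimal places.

18.94 weight percent

Molar mass of (Mg0.88Fe0.12)2SiO4: 1.76×24.305 + 0.24×55.845 + 1×28.085 + 4×15.999 = 148.261 g/mol.
Mass of Si per formula unit: 1 × 28.085 = 28.085 g.
Weight fraction Si = 28.085 / 148.261 = 0.1894.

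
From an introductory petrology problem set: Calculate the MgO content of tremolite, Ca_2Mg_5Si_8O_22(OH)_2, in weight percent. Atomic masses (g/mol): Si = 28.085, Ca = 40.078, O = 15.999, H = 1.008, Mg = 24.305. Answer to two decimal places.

24.81 wt%

Formula mass = 812.353 g/mol.
5 Mg → 5.0000 mol MgO per formula unit; M(MgO) = 40.304, so MgO mass = 201.520 g.
201.520/812.353 × 100 = 24.81 wt%.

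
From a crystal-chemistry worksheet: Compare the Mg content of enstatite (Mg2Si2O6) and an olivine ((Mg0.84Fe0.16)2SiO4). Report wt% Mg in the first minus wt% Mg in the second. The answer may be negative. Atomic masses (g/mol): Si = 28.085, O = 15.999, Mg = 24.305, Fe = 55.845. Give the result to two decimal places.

-2.87 percentage points

First mineral: 48.610 g Mg in 200.774 g formula = 24.21 wt% Mg.
Second mineral: 40.832 g Mg in 150.784 g formula = 27.08 wt% Mg.
24.21% − 27.08% gives a difference of -2.87 percentage points.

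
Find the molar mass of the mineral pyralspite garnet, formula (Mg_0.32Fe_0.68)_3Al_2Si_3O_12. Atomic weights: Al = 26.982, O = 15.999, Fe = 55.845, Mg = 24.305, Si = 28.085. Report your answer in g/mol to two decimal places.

M = 0.96(24.305) + 2.04(55.845) + 2(26.982) + 3(28.085) + 12(15.999)

467.46 g/mol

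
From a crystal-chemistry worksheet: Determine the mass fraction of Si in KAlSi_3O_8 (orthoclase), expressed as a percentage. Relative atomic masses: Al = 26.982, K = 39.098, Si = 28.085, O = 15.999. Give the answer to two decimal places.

M(KAlSi_3O_8) = 278.327 g/mol.
Si contributes 3 × 28.085 = 84.255 g per mole.
84.255/278.327 = 0.3027 → 30.27%.

30.27 mass %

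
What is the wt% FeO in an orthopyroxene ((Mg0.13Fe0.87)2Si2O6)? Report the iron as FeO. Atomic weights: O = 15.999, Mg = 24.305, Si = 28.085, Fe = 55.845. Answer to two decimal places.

M((Mg0.13Fe0.87)2Si2O6) = 255.654 g/mol; M(FeO) = 71.844 g/mol.
Moles FeO per formula unit = 1.74 Fe ÷ 1 = 1.7400.
FeO fraction = (1.7400 × 71.844) / 255.654 = 125.009/255.654 = 0.4890.

48.90 wt%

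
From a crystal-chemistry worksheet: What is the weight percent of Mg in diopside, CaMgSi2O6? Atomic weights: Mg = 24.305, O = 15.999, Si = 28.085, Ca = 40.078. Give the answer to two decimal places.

M(CaMgSi2O6) = 216.547 g/mol.
Mg contributes 1 × 24.305 = 24.305 g per mole.
24.305/216.547 = 0.1122 → 11.22%.

11.22 wt%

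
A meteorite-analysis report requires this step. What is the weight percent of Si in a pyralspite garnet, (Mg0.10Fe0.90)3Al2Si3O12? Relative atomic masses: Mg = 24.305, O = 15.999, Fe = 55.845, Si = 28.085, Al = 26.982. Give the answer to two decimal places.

M((Mg0.10Fe0.90)3Al2Si3O12) = 488.280 g/mol.
Si contributes 3 × 28.085 = 84.255 g per mole.
84.255/488.280 = 0.1726 → 17.26%.

17.26 weight percent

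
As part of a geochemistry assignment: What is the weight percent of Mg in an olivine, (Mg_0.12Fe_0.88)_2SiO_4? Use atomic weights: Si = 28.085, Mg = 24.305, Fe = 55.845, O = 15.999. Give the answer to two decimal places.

Formula mass = 0.24·24.305 + 1.76·55.845 + 1·28.085 + 4·15.999 = 196.201 g/mol, of which 5.833 g is Mg.
So Mg makes up 5.833/196.201 = 0.0297 of the mass, i.e. 2.97%.

2.97 wt%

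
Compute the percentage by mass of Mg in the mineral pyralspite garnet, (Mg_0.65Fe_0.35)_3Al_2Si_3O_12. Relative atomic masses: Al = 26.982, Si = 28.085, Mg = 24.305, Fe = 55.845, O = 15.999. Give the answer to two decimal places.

M((Mg_0.65Fe_0.35)_3Al_2Si_3O_12) = 436.239 g/mol.
Mg contributes 1.95 × 24.305 = 47.395 g per mole.
47.395/436.239 = 0.1086 → 10.86%.

10.86 mass %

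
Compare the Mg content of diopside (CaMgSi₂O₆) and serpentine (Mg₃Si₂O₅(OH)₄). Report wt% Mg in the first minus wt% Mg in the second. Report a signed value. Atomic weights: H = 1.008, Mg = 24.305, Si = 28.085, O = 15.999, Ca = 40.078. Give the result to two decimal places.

First mineral: 24.305 g Mg in 216.547 g formula = 11.22 wt% Mg.
Second mineral: 72.915 g Mg in 277.108 g formula = 26.31 wt% Mg.
11.22% − 26.31% gives a difference of -15.09 percentage points.

-15.09 percentage points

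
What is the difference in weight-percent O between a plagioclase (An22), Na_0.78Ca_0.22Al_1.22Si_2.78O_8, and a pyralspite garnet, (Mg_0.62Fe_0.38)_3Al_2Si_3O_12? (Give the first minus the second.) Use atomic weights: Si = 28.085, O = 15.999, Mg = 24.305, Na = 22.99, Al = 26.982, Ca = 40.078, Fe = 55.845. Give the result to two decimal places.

First mineral: 127.992 g O in 265.736 g formula = 48.17 wt% O.
Second mineral: 191.988 g O in 439.078 g formula = 43.73 wt% O.
48.17% − 43.73% gives a difference of 4.44 percentage points.

4.44 percentage points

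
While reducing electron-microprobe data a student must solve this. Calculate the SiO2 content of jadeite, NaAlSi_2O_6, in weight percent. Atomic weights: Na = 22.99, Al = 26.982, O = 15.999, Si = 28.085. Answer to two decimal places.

59.45 wt%

M(NaAlSi_2O_6) = 202.136 g/mol; M(SiO2) = 60.083 g/mol.
Moles SiO2 per formula unit = 2 Si ÷ 1 = 2.0000.
SiO2 fraction = (2.0000 × 60.083) / 202.136 = 120.166/202.136 = 0.5945.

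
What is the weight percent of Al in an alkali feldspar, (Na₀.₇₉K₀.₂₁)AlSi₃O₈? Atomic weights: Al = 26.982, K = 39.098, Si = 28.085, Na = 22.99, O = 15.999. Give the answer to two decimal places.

10.16 weight percent

Molar mass of (Na₀.₇₉K₀.₂₁)AlSi₃O₈: 0.79·22.99 + 0.21·39.098 + 1·26.982 + 3·28.085 + 8·15.999 = 265.602 g/mol.
Mass of Al per formula unit: 1 × 26.982 = 26.982 g.
Weight fraction Al = 26.982 / 265.602 = 0.1016.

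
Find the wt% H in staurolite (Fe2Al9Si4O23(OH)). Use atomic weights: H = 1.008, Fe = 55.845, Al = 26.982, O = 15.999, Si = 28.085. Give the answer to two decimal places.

0.12 weight percent

M(Fe2Al9Si4O23(OH)) = 851.852 g/mol.
H contributes 1 × 1.008 = 1.008 g per mole.
1.008/851.852 = 0.0012 → 0.12%.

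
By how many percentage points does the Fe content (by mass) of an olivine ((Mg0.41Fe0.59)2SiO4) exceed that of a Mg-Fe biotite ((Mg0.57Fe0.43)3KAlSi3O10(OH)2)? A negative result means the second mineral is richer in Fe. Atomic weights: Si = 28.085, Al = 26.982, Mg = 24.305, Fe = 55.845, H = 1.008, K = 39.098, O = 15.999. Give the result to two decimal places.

First mineral: 65.897 g Fe in 177.908 g formula = 37.04 wt% Fe.
Second mineral: 72.040 g Fe in 457.941 g formula = 15.73 wt% Fe.
37.04% − 15.73% gives a difference of 21.31 percentage points.

21.31 percentage points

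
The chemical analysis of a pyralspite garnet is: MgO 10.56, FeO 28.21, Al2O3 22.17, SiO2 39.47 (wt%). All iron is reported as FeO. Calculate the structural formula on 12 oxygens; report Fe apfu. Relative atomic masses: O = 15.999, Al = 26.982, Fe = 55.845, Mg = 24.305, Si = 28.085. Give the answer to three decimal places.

MgO: 10.56/40.304 = 0.26201 mol → 0.26201 mol Mg, 0.26201 mol O.
FeO: 28.21/71.844 = 0.39266 mol → 0.39266 mol Fe, 0.39266 mol O.
Al2O3: 22.17/101.961 = 0.21744 mol → 0.43488 mol Al, 0.65232 mol O.
SiO2: 39.47/60.083 = 0.65692 mol → 0.65692 mol Si, 1.31384 mol O.
Total oxygen = 2.62083 mol. Normalization factor = 12/2.62083 = 4.57870.
Fe per 12 O = 0.39266 × 4.57870 = 1.798.

1.798 Fe apfu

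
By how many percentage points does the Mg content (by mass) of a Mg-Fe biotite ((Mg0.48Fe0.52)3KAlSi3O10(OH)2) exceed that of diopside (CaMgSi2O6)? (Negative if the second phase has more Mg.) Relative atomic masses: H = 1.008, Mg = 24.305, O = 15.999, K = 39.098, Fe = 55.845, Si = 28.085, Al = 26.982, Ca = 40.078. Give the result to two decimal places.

First mineral: 34.999 g Mg in 466.456 g formula = 7.50 wt% Mg.
Second mineral: 24.305 g Mg in 216.547 g formula = 11.22 wt% Mg.
7.50% − 11.22% gives a difference of -3.72 percentage points.

-3.72 percentage points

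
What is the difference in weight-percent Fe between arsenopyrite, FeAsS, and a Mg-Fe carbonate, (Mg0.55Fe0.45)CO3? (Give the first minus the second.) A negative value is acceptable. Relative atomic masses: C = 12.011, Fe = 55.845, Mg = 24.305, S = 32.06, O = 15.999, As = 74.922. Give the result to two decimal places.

8.79 percentage points

First mineral: 55.845 g Fe in 162.827 g formula = 34.30 wt% Fe.
Second mineral: 25.130 g Fe in 98.506 g formula = 25.51 wt% Fe.
34.30% − 25.51% gives a difference of 8.79 percentage points.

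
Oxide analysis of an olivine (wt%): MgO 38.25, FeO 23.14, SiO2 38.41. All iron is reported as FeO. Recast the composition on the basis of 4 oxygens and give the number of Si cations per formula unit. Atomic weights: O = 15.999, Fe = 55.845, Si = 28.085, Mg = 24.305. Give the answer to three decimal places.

38.25 wt% MgO ÷ 40.304 g/mol = 0.94904 mol, giving 0.94904 Mg and 0.94904 O.
23.14 wt% FeO ÷ 71.844 g/mol = 0.32209 mol, giving 0.32209 Fe and 0.32209 O.
38.41 wt% SiO2 ÷ 60.083 g/mol = 0.63928 mol, giving 0.63928 Si and 1.27856 O.
Oxygen sums to 2.54969; scaling by 4/2.54969 = 1.56882 puts the formula on 4 O.
Si: 0.63928 × 1.56882 = 1.003 atoms per formula unit.

1.003 Si apfu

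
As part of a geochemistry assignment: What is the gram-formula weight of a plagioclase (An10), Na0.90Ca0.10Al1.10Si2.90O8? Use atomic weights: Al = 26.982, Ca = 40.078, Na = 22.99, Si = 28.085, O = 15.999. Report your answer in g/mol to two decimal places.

M = 0.90*22.99 + 0.10*40.078 + 1.10*26.982 + 2.90*28.085 + 8*15.999

263.82 g/mol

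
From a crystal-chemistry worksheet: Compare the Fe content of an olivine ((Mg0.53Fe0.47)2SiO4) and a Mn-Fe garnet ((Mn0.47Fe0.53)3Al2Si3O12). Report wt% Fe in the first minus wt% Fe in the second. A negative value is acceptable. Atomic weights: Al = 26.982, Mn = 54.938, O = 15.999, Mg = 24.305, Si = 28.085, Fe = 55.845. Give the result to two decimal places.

12.93 percentage points

First mineral: 52.494 g Fe in 170.339 g formula = 30.82 wt% Fe.
Second mineral: 88.794 g Fe in 496.463 g formula = 17.89 wt% Fe.
30.82% − 17.89% gives a difference of 12.93 percentage points.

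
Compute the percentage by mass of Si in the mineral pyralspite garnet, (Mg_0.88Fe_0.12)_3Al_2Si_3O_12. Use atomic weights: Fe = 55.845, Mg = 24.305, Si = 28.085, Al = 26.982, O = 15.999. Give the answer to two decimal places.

20.33 wt%

M((Mg_0.88Fe_0.12)_3Al_2Si_3O_12) = 414.476 g/mol.
Si contributes 3 × 28.085 = 84.255 g per mole.
84.255/414.476 = 0.2033 → 20.33%.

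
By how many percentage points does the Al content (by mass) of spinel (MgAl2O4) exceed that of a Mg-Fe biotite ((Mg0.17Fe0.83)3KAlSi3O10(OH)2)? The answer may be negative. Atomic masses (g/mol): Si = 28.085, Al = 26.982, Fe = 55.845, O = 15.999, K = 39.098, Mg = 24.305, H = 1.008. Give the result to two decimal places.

First mineral: 53.964 g Al in 142.265 g formula = 37.93 wt% Al.
Second mineral: 26.982 g Al in 495.789 g formula = 5.44 wt% Al.
37.93% − 5.44% gives a difference of 32.49 percentage points.

32.49 percentage points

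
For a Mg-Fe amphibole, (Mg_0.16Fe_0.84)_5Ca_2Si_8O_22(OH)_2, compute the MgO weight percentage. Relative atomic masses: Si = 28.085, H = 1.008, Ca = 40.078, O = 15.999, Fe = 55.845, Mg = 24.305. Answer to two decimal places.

3.41 wt%

M((Mg_0.16Fe_0.84)_5Ca_2Si_8O_22(OH)_2) = 944.821 g/mol; M(MgO) = 40.304 g/mol.
Moles MgO per formula unit = 0.80 Mg ÷ 1 = 0.8000.
MgO fraction = (0.8000 × 40.304) / 944.821 = 32.243/944.821 = 0.0341.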